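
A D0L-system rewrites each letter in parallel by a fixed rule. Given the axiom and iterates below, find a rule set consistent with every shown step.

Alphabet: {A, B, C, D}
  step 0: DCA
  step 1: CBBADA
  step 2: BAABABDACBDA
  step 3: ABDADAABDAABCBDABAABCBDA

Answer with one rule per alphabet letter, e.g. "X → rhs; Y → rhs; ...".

A->DA, B->AB, C->BA, D->CB

  step 2 ⇒ step 3: BAABABDACBDA ⇒ AB·DA·DA·AB·DA·AB·CB·DA·BA·AB·CB·DA
    A ↦ DA
    B ↦ AB
    C ↦ BA
    D ↦ CB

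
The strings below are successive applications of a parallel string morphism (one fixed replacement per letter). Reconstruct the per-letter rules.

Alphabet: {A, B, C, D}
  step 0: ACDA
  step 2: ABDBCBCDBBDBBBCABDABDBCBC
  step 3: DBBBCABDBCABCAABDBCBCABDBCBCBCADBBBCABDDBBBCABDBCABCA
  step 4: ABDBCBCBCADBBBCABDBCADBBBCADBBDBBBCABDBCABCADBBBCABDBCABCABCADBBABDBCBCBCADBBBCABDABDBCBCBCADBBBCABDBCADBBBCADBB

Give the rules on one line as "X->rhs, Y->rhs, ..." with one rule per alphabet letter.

  step 3 ⇒ step 4: DBBBCABDBCABCAABDBCBCABDBCBCBCADBBBCABDDBBBCABDBCABCA ⇒ ABD·BC·BC·BC·A·DBB·BC·ABD·BC·A·DBB·BC·A·DBB·DBB·BC·ABD·BC·A·BC·A·DBB·BC·ABD·BC·A·BC·A·BC·A·DBB·ABD·BC·BC·BC·A·DBB·BC·ABD·ABD·BC·BC·BC·A·DBB·BC·ABD·BC·A·DBB·BC·A·DBB
    A ↦ DBB
    B ↦ BC
    C ↦ A
    D ↦ ABD

A->DBB, B->BC, C->A, D->ABD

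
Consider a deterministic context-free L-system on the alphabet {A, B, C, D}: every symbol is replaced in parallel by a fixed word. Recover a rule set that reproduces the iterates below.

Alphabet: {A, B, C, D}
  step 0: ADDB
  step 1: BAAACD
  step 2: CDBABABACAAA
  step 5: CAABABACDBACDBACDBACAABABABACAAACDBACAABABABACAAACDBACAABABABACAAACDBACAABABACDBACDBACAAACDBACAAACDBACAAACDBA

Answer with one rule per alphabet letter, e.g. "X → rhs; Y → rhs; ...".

A->BA, B->CD, C->CAA, D->A

  step 1 ⇒ step 2: BAAACD ⇒ CD·BA·BA·BA·CAA·A
    A ↦ BA
    B ↦ CD
    C ↦ CAA
    D ↦ A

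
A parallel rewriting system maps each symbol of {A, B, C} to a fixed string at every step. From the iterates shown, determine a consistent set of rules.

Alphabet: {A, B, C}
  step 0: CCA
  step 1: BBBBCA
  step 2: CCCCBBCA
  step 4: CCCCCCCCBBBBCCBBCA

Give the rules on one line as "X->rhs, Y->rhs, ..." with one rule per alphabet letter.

  step 1 ⇒ step 2: BBBBCA ⇒ C·C·C·C·BB·CA
    A ↦ CA
    B ↦ C
    C ↦ BB

A->CA, B->C, C->BB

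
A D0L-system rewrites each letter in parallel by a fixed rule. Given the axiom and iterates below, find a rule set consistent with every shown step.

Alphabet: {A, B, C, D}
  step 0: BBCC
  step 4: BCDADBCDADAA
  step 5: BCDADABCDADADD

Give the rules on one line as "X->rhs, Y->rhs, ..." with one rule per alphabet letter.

A->D, B->BC, C->D, D->A

  step 4 ⇒ step 5: BCDADBCDADAA ⇒ BC·D·A·D·A·BC·D·A·D·A·D·D
    A ↦ D
    B ↦ BC
    C ↦ D
    D ↦ A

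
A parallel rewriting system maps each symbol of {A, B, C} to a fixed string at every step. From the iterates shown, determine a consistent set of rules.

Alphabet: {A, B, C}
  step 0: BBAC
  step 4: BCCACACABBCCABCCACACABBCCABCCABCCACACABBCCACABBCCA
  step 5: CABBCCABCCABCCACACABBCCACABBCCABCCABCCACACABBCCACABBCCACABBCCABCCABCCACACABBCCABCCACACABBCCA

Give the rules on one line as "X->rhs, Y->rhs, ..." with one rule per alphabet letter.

A->CCA, B->CA, C->B

  step 4 ⇒ step 5: BCCACACABBCCABCCACACABBCCABCCABCCACACABBCCACABBCCA ⇒ CA·B·B·CCA·B·CCA·B·CCA·CA·CA·B·B·CCA·CA·B·B·CCA·B·CCA·B·CCA·CA·CA·B·B·CCA·CA·B·B·CCA·CA·B·B·CCA·B·CCA·B·CCA·CA·CA·B·B·CCA·B·CCA·CA·CA·B·B·CCA
    A ↦ CCA
    B ↦ CA
    C ↦ B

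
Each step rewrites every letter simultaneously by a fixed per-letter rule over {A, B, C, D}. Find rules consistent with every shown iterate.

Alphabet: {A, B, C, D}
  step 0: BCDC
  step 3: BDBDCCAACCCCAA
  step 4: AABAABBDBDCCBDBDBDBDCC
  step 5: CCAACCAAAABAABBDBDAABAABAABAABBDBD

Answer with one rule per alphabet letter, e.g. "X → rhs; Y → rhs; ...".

  step 4 ⇒ step 5: AABAABBDBDCCBDBDBDBDCC ⇒ C·C·AA·C·C·AA·AA·B·AA·B·BD·BD·AA·B·AA·B·AA·B·AA·B·BD·BD
    A ↦ C
    B ↦ AA
    C ↦ BD
    D ↦ B

A->C, B->AA, C->BD, D->B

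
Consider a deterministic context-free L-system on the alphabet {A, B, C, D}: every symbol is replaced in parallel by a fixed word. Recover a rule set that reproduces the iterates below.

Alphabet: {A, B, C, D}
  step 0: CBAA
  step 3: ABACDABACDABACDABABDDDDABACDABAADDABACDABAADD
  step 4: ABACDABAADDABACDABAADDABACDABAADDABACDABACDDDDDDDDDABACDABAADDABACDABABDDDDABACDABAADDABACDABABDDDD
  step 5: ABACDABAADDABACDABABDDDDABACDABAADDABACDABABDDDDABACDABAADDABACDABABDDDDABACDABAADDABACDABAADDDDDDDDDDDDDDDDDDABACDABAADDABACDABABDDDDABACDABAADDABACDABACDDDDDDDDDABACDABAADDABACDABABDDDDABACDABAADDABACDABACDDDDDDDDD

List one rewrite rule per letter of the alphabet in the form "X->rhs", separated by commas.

  step 4 ⇒ step 5: ABACDABAADDABACDABAADDABACDABAADDABACDABACDDDDDDDDDABACDABAADDABACDABABDDDDABACDABAADDABACDABABDDDD ⇒ AB·ACD·AB·AA·DD·AB·ACD·AB·AB·DD·DD·AB·ACD·AB·AA·DD·AB·ACD·AB·AB·DD·DD·AB·ACD·AB·AA·DD·AB·ACD·AB·AB·DD·DD·AB·ACD·AB·AA·DD·AB·ACD·AB·AA·DD·DD·DD·DD·DD·DD·DD·DD·DD·AB·ACD·AB·AA·DD·AB·ACD·AB·AB·DD·DD·AB·ACD·AB·AA·DD·AB·ACD·AB·ACD·DD·DD·DD·DD·AB·ACD·AB·AA·DD·AB·ACD·AB·AB·DD·DD·AB·ACD·AB·AA·DD·AB·ACD·AB·ACD·DD·DD·DD·DD
    A ↦ AB
    B ↦ ACD
    C ↦ AA
    D ↦ DD

A->AB, B->ACD, C->AA, D->DD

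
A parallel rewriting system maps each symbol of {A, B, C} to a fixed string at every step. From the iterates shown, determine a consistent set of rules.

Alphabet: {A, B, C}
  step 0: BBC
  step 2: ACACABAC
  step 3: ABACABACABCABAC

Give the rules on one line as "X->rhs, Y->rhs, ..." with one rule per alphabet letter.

A->AB, B->C, C->AC

  step 2 ⇒ step 3: ACACABAC ⇒ AB·AC·AB·AC·AB·C·AB·AC
    A ↦ AB
    B ↦ C
    C ↦ AC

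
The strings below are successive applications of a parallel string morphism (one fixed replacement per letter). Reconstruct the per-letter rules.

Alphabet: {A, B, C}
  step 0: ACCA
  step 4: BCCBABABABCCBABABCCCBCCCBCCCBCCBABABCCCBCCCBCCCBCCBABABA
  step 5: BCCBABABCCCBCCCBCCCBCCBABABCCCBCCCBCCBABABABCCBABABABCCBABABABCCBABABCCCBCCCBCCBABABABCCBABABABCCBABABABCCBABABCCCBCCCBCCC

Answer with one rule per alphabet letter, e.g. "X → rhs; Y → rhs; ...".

A->C, B->BCC, C->BA

  step 4 ⇒ step 5: BCCBABABABCCBABABCCCBCCCBCCCBCCBABABCCCBCCCBCCCBCCBABABA ⇒ BCC·BA·BA·BCC·C·BCC·C·BCC·C·BCC·BA·BA·BCC·C·BCC·C·BCC·BA·BA·BA·BCC·BA·BA·BA·BCC·BA·BA·BA·BCC·BA·BA·BCC·C·BCC·C·BCC·BA·BA·BA·BCC·BA·BA·BA·BCC·BA·BA·BA·BCC·BA·BA·BCC·C·BCC·C·BCC·C
    A ↦ C
    B ↦ BCC
    C ↦ BA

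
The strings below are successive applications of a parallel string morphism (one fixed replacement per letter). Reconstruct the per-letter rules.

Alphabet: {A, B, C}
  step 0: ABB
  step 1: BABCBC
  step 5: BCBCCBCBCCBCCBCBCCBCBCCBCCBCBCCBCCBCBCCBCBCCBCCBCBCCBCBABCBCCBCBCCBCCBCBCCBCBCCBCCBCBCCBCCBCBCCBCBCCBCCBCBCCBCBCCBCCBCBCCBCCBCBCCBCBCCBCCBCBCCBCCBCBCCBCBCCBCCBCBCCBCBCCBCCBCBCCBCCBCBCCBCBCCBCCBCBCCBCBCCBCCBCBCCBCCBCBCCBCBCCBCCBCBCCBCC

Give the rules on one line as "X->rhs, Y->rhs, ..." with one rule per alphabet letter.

A->BA, B->BC, C->BCC

  step 0 ⇒ step 1: ABB ⇒ BA·BC·BC
    A ↦ BA
    B ↦ BC
    C ↦ BCC  (constrained at step 1)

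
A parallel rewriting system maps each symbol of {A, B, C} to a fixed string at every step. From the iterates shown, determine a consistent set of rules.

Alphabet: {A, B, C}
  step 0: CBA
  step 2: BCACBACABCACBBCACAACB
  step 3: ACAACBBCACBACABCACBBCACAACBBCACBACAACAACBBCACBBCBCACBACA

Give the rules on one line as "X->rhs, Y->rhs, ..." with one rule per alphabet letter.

A->BC, B->ACA, C->ACB

  step 2 ⇒ step 3: BCACBACABCACBBCACAACB ⇒ ACA·ACB·BC·ACB·ACA·BC·ACB·BC·ACA·ACB·BC·ACB·ACA·ACA·ACB·BC·ACB·BC·BC·ACB·ACA
    A ↦ BC
    B ↦ ACA
    C ↦ ACB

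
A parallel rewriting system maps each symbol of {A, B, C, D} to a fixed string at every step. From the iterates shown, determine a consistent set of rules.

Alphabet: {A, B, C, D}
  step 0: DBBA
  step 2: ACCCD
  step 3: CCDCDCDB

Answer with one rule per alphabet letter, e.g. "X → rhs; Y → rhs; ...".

A->C, B->A, C->CD, D->B

  step 2 ⇒ step 3: ACCCD ⇒ C·CD·CD·CD·B
    A ↦ C
    C ↦ CD
    D ↦ B
    B ↦ A  (constrained at step 0)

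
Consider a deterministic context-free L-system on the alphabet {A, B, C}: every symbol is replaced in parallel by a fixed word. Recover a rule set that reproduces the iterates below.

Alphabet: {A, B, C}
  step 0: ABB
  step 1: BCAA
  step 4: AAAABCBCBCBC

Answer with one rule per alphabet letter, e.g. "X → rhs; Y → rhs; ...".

A->BC, B->A, C->A

  step 0 ⇒ step 1: ABB ⇒ BC·A·A
    A ↦ BC
    B ↦ A
    C ↦ A  (constrained at step 1)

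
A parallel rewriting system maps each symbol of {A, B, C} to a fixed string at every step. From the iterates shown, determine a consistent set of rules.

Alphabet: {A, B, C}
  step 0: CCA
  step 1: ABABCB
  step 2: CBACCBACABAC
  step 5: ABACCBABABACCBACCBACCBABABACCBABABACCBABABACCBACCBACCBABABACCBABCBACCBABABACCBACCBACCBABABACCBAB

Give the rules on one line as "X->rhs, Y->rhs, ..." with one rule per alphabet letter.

A->CB, B->AC, C->AB

  step 1 ⇒ step 2: ABABCB ⇒ CB·AC·CB·AC·AB·AC
    A ↦ CB
    B ↦ AC
    C ↦ AB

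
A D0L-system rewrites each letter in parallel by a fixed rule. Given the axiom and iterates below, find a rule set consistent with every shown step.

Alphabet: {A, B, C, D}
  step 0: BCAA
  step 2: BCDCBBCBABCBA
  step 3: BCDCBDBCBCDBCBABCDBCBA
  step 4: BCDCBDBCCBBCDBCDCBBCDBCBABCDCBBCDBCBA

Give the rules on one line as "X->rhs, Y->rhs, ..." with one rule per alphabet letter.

  step 3 ⇒ step 4: BCDCBDBCBCDBCBABCDBCBA ⇒ BC·D·CB·D·BC·CB·BC·D·BC·D·CB·BC·D·BC·BA·BC·D·CB·BC·D·BC·BA
    A ↦ BA
    B ↦ BC
    C ↦ D
    D ↦ CB

A->BA, B->BC, C->D, D->CB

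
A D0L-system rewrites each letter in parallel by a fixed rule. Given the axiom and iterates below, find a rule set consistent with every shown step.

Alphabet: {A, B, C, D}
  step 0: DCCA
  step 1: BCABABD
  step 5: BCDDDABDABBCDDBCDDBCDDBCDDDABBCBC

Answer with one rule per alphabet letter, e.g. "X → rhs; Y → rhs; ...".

  step 0 ⇒ step 1: DCCA ⇒ BC·AB·AB·D
    A ↦ D
    C ↦ AB
    D ↦ BC
    B ↦ D  (constrained at step 1)

A->D, B->D, C->AB, D->BC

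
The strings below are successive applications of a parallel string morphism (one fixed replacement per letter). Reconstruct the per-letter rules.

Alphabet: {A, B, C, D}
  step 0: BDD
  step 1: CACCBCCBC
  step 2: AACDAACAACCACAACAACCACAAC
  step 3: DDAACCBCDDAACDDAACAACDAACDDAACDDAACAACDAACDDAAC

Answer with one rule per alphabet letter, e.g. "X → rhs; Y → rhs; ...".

  step 2 ⇒ step 3: AACDAACAACCACAACAACCACAAC ⇒ D·D·AAC·CBC·D·D·AAC·D·D·AAC·AAC·D·AAC·D·D·AAC·D·D·AAC·AAC·D·AAC·D·D·AAC
    A ↦ D
    C ↦ AAC
    D ↦ CBC
  step 0 ⇒ step 1: BDD ⇒ CAC·CBC·CBC
    B ↦ CAC

A->D, B->CAC, C->AAC, D->CBC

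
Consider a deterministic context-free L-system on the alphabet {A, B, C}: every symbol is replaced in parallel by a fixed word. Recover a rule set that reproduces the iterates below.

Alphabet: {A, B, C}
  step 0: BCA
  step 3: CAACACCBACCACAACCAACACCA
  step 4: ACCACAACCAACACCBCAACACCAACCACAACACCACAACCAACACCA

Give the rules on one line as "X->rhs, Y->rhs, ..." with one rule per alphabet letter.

  step 3 ⇒ step 4: CAACACCBACCACAACCAACACCA ⇒ AC·CA·CA·AC·CA·AC·AC·CB·CA·AC·AC·CA·AC·CA·CA·AC·AC·CA·CA·AC·CA·AC·AC·CA
    A ↦ CA
    B ↦ CB
    C ↦ AC

A->CA, B->CB, C->AC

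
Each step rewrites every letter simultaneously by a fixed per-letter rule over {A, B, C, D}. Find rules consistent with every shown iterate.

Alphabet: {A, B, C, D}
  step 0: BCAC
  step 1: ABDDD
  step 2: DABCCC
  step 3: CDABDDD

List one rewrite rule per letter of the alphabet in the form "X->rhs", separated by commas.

  step 2 ⇒ step 3: DABCCC ⇒ C·D·AB·D·D·D
    A ↦ D
    B ↦ AB
    C ↦ D
    D ↦ C

A->D, B->AB, C->D, D->C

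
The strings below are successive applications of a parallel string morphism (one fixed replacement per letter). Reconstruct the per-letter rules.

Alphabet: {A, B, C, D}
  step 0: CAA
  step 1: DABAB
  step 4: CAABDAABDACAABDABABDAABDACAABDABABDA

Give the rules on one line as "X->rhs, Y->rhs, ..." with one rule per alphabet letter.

  step 0 ⇒ step 1: CAA ⇒ D·AB·AB
    A ↦ AB
    C ↦ D
    B ↦ DA  (constrained at step 1)
    D ↦ CA  (constrained at step 1)

A->AB, B->DA, C->D, D->CA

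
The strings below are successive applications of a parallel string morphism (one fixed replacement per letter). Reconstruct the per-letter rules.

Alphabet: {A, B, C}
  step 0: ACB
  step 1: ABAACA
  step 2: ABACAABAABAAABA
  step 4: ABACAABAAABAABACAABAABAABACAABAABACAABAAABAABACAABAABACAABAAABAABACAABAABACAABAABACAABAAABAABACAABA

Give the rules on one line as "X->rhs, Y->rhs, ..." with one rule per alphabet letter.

  step 1 ⇒ step 2: ABAACA ⇒ ABA·CA·ABA·ABA·A·ABA
    A ↦ ABA
    B ↦ CA
    C ↦ A

A->ABA, B->CA, C->A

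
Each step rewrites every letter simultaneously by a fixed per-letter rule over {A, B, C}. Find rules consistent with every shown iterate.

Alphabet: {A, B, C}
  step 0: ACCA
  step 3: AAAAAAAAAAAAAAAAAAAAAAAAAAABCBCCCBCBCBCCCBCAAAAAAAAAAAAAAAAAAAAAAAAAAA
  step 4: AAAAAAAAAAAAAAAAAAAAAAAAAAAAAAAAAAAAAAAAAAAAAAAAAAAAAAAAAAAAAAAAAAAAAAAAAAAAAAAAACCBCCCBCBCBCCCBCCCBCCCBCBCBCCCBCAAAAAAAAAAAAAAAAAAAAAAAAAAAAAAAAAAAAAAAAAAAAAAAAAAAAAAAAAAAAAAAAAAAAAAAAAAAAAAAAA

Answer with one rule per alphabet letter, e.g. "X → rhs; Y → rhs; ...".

  step 3 ⇒ step 4: AAAAAAAAAAAAAAAAAAAAAAAAAAABCBCCCBCBCBCCCBCAAAAAAAAAAAAAAAAAAAAAAAAAAA ⇒ AAA·AAA·AAA·AAA·AAA·AAA·AAA·AAA·AAA·AAA·AAA·AAA·AAA·AAA·AAA·AAA·AAA·AAA·AAA·AAA·AAA·AAA·AAA·AAA·AAA·AAA·AAA·CC·BC·CC·BC·BC·BC·CC·BC·CC·BC·CC·BC·BC·BC·CC·BC·AAA·AAA·AAA·AAA·AAA·AAA·AAA·AAA·AAA·AAA·AAA·AAA·AAA·AAA·AAA·AAA·AAA·AAA·AAA·AAA·AAA·AAA·AAA·AAA·AAA·AAA·AAA
    A ↦ AAA
    B ↦ CC
    C ↦ BC

A->AAA, B->CC, C->BC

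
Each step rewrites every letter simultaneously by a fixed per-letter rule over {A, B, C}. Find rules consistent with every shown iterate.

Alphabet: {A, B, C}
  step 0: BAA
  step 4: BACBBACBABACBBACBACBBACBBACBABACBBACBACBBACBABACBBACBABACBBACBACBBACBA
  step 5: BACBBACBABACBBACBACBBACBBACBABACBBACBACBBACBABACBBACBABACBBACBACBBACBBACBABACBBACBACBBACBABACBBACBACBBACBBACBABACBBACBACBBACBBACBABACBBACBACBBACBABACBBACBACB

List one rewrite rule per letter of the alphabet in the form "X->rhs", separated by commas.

  step 4 ⇒ step 5: BACBBACBABACBBACBACBBACBBACBABACBBACBACBBACBABACBBACBABACBBACBACBBACBA ⇒ BA·CB·BAC·BA·BA·CB·BAC·BA·CB·BA·CB·BAC·BA·BA·CB·BAC·BA·CB·BAC·BA·BA·CB·BAC·BA·BA·CB·BAC·BA·CB·BA·CB·BAC·BA·BA·CB·BAC·BA·CB·BAC·BA·BA·CB·BAC·BA·CB·BA·CB·BAC·BA·BA·CB·BAC·BA·CB·BA·CB·BAC·BA·BA·CB·BAC·BA·CB·BAC·BA·BA·CB·BAC·BA·CB
    A ↦ CB
    B ↦ BA
    C ↦ BAC

A->CB, B->BA, C->BAC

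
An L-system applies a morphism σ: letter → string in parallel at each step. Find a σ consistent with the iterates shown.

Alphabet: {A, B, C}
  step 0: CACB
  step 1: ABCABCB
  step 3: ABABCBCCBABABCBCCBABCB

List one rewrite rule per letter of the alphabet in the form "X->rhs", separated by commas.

A->C, B->CB, C->AB

  step 0 ⇒ step 1: CACB ⇒ AB·C·AB·CB
    A ↦ C
    B ↦ CB
    C ↦ AB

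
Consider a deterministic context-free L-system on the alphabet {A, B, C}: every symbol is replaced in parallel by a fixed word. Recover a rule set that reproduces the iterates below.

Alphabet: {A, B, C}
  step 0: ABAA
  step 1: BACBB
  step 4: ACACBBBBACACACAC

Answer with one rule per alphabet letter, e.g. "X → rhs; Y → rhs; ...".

  step 0 ⇒ step 1: ABAA ⇒ B·AC·B·B
    A ↦ B
    B ↦ AC
    C ↦ B  (constrained at step 1)

A->B, B->AC, C->B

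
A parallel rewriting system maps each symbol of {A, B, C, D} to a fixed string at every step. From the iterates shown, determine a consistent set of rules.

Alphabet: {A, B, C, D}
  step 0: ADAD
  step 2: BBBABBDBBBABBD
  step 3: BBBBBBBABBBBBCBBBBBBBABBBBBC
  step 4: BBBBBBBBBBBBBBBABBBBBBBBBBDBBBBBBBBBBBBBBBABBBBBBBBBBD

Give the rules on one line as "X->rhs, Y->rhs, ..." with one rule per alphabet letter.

  step 3 ⇒ step 4: BBBBBBBABBBBBCBBBBBBBABBBBBC ⇒ BB·BB·BB·BB·BB·BB·BB·BA·BB·BB·BB·BB·BB·D·BB·BB·BB·BB·BB·BB·BB·BA·BB·BB·BB·BB·BB·D
    A ↦ BA
    B ↦ BB
    C ↦ D
  step 2 ⇒ step 3: BBBABBDBBBABBD ⇒ BB·BB·BB·BA·BB·BB·BC·BB·BB·BB·BA·BB·BB·BC
    D ↦ BC

A->BA, B->BB, C->D, D->BC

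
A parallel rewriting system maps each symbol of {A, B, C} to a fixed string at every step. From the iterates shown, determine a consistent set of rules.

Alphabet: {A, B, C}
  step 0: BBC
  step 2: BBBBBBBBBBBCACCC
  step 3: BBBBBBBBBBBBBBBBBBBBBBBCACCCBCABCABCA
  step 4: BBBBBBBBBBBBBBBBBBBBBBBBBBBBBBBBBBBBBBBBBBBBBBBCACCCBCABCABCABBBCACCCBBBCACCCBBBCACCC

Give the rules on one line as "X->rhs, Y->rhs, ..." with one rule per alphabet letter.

  step 3 ⇒ step 4: BBBBBBBBBBBBBBBBBBBBBBBCACCCBCABCABCA ⇒ BB·BB·BB·BB·BB·BB·BB·BB·BB·BB·BB·BB·BB·BB·BB·BB·BB·BB·BB·BB·BB·BB·BB·BCA·CCC·BCA·BCA·BCA·BB·BCA·CCC·BB·BCA·CCC·BB·BCA·CCC
    A ↦ CCC
    B ↦ BB
    C ↦ BCA

A->CCC, B->BB, C->BCA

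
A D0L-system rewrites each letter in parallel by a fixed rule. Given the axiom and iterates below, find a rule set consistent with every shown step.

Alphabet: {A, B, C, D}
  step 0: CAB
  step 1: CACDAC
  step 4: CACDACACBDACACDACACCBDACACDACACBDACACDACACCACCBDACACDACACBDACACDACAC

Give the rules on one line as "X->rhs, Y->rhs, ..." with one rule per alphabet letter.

  step 0 ⇒ step 1: CAB ⇒ CAC·DA·C
    A ↦ DA
    B ↦ C
    C ↦ CAC
    D ↦ B  (constrained at step 1)

A->DA, B->C, C->CAC, D->B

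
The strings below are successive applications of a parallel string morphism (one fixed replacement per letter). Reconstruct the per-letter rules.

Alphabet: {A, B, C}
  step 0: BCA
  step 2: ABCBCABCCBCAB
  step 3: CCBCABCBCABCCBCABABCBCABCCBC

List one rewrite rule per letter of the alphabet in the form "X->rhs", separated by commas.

A->C, B->CBC, C->AB

  step 2 ⇒ step 3: ABCBCABCCBCAB ⇒ C·CBC·AB·CBC·AB·C·CBC·AB·AB·CBC·AB·C·CBC
    A ↦ C
    B ↦ CBC
    C ↦ AB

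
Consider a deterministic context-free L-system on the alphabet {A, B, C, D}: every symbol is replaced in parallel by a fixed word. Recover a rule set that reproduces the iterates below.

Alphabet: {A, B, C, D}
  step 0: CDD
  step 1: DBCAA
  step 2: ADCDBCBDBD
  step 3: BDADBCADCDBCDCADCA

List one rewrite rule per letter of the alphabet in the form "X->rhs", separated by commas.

A->BD, B->DC, C->DBC, D->A

  step 2 ⇒ step 3: ADCDBCBDBD ⇒ BD·A·DBC·A·DC·DBC·DC·A·DC·A
    A ↦ BD
    B ↦ DC
    C ↦ DBC
    D ↦ A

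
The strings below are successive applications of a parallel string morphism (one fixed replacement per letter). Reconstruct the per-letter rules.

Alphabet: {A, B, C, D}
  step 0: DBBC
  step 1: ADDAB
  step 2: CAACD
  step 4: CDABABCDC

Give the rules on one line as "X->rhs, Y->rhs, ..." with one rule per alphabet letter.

  step 1 ⇒ step 2: ADDAB ⇒ C·A·A·C·D
    A ↦ C
    B ↦ D
    D ↦ A
  step 0 ⇒ step 1: DBBC ⇒ A·D·D·AB
    C ↦ AB

A->C, B->D, C->AB, D->A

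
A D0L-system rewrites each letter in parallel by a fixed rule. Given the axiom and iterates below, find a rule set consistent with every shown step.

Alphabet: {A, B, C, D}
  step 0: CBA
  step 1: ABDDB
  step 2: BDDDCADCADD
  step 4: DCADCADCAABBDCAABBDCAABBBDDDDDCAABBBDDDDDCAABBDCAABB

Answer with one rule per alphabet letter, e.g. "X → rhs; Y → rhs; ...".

A->B, B->DD, C->AB, D->DCA

  step 1 ⇒ step 2: ABDDB ⇒ B·DD·DCA·DCA·DD
    A ↦ B
    B ↦ DD
    D ↦ DCA
  step 0 ⇒ step 1: CBA ⇒ AB·DD·B
    C ↦ AB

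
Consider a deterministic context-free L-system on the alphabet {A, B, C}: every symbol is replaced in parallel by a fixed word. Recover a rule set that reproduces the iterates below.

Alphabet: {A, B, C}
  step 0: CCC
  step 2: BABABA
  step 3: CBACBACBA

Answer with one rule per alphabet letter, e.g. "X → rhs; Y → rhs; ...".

A->BA, B->C, C->A

  step 2 ⇒ step 3: BABABA ⇒ C·BA·C·BA·C·BA
    A ↦ BA
    B ↦ C
    C ↦ A  (constrained at step 0)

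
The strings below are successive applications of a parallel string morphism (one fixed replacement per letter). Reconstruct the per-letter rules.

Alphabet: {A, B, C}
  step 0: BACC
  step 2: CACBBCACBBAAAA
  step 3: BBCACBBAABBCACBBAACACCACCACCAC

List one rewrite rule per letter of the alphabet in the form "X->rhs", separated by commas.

A->CAC, B->A, C->BB

  step 2 ⇒ step 3: CACBBCACBBAAAA ⇒ BB·CAC·BB·A·A·BB·CAC·BB·A·A·CAC·CAC·CAC·CAC
    A ↦ CAC
    B ↦ A
    C ↦ BB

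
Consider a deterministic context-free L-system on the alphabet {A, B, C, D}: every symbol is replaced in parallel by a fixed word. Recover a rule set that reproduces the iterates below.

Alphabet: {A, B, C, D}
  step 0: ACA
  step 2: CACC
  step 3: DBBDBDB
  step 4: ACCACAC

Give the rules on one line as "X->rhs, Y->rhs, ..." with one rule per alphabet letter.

A->B, B->C, C->DB, D->A

  step 3 ⇒ step 4: DBBDBDB ⇒ A·C·C·A·C·A·C
    B ↦ C
    D ↦ A
  step 2 ⇒ step 3: CACC ⇒ DB·B·DB·DB
    A ↦ B
  step 2 ⇒ step 3: CACC ⇒ DB·B·DB·DB
    C ↦ DB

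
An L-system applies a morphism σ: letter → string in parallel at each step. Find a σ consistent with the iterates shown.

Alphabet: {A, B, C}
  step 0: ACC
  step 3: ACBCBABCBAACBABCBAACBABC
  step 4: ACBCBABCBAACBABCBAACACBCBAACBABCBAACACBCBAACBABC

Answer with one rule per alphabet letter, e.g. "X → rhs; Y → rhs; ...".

A->AC, B->BA, C->BC

  step 3 ⇒ step 4: ACBCBABCBAACBABCBAACBABC ⇒ AC·BC·BA·BC·BA·AC·BA·BC·BA·AC·AC·BC·BA·AC·BA·BC·BA·AC·AC·BC·BA·AC·BA·BC
    A ↦ AC
    B ↦ BA
    C ↦ BC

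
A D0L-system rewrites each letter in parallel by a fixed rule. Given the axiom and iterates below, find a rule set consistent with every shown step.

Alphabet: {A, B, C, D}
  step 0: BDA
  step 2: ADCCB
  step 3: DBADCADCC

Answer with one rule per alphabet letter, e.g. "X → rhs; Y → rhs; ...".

  step 2 ⇒ step 3: ADCCB ⇒ D·B·ADC·ADC·C
    A ↦ D
    B ↦ C
    C ↦ ADC
    D ↦ B

A->D, B->C, C->ADC, D->B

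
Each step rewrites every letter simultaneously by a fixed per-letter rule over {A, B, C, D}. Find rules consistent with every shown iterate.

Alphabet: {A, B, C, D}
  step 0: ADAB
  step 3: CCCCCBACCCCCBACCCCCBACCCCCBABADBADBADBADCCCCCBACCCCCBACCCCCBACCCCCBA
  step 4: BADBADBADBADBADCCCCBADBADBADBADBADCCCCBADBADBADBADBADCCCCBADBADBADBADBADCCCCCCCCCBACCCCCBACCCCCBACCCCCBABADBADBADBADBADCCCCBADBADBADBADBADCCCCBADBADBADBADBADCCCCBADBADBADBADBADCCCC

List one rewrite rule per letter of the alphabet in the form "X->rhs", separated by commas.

  step 3 ⇒ step 4: CCCCCBACCCCCBACCCCCBACCCCCBABADBADBADBADCCCCCBACCCCCBACCCCCBACCCCCBA ⇒ BAD·BAD·BAD·BAD·BAD·C·CCC·BAD·BAD·BAD·BAD·BAD·C·CCC·BAD·BAD·BAD·BAD·BAD·C·CCC·BAD·BAD·BAD·BAD·BAD·C·CCC·C·CCC·CBA·C·CCC·CBA·C·CCC·CBA·C·CCC·CBA·BAD·BAD·BAD·BAD·BAD·C·CCC·BAD·BAD·BAD·BAD·BAD·C·CCC·BAD·BAD·BAD·BAD·BAD·C·CCC·BAD·BAD·BAD·BAD·BAD·C·CCC
    A ↦ CCC
    B ↦ C
    C ↦ BAD
    D ↦ CBA

A->CCC, B->C, C->BAD, D->CBA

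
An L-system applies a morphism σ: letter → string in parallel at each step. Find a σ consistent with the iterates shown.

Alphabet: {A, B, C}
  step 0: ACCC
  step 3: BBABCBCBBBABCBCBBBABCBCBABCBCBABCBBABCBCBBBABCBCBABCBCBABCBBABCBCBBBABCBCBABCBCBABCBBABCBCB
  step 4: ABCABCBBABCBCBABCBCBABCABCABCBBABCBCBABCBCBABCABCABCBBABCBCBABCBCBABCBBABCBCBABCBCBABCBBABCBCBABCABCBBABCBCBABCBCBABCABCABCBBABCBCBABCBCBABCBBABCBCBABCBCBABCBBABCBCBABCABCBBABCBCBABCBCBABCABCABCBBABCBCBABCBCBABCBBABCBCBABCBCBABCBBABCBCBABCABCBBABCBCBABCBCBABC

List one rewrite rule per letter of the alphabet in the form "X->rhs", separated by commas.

  step 3 ⇒ step 4: BBABCBCBBBABCBCBBBABCBCBABCBCBABCBBABCBCBBBABCBCBABCBCBABCBBABCBCBBBABCBCBABCBCBABCBBABCBCB ⇒ ABC·ABC·BB·ABC·BCB·ABC·BCB·ABC·ABC·ABC·BB·ABC·BCB·ABC·BCB·ABC·ABC·ABC·BB·ABC·BCB·ABC·BCB·ABC·BB·ABC·BCB·ABC·BCB·ABC·BB·ABC·BCB·ABC·ABC·BB·ABC·BCB·ABC·BCB·ABC·ABC·ABC·BB·ABC·BCB·ABC·BCB·ABC·BB·ABC·BCB·ABC·BCB·ABC·BB·ABC·BCB·ABC·ABC·BB·ABC·BCB·ABC·BCB·ABC·ABC·ABC·BB·ABC·BCB·ABC·BCB·ABC·BB·ABC·BCB·ABC·BCB·ABC·BB·ABC·BCB·ABC·ABC·BB·ABC·BCB·ABC·BCB·ABC
    A ↦ BB
    B ↦ ABC
    C ↦ BCB

A->BB, B->ABC, C->BCB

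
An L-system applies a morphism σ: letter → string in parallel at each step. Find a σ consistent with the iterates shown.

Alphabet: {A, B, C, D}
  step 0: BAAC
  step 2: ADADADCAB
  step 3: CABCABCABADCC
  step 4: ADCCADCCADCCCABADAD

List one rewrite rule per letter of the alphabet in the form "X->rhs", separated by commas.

  step 3 ⇒ step 4: CABCABCABADCC ⇒ AD·C·C·AD·C·C·AD·C·C·C·AB·AD·AD
    A ↦ C
    B ↦ C
    C ↦ AD
    D ↦ AB

A->C, B->C, C->AD, D->AB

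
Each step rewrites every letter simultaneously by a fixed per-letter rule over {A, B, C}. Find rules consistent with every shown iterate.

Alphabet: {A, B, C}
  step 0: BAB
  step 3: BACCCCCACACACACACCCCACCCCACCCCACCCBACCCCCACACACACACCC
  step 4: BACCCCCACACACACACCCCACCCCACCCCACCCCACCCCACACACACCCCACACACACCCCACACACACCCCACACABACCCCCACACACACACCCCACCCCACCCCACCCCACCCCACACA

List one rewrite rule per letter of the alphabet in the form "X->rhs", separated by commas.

A->CCC, B->BAC, C->CA

  step 3 ⇒ step 4: BACCCCCACACACACACCCCACCCCACCCCACCCBACCCCCACACACACACCC ⇒ BAC·CCC·CA·CA·CA·CA·CA·CCC·CA·CCC·CA·CCC·CA·CCC·CA·CCC·CA·CA·CA·CA·CCC·CA·CA·CA·CA·CCC·CA·CA·CA·CA·CCC·CA·CA·CA·BAC·CCC·CA·CA·CA·CA·CA·CCC·CA·CCC·CA·CCC·CA·CCC·CA·CCC·CA·CA·CA
    A ↦ CCC
    B ↦ BAC
    C ↦ CA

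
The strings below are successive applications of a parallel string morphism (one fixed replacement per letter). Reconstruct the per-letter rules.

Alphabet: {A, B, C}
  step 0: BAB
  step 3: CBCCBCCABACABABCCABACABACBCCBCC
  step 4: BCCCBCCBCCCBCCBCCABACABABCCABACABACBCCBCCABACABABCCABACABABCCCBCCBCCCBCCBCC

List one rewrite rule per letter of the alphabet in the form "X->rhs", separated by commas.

  step 3 ⇒ step 4: CBCCBCCABACABABCCABACABACBCCBCC ⇒ BCC·C·BCC·BCC·C·BCC·BCC·ABA·C·ABA·BCC·ABA·C·ABA·C·BCC·BCC·ABA·C·ABA·BCC·ABA·C·ABA·BCC·C·BCC·BCC·C·BCC·BCC
    A ↦ ABA
    B ↦ C
    C ↦ BCC

A->ABA, B->C, C->BCC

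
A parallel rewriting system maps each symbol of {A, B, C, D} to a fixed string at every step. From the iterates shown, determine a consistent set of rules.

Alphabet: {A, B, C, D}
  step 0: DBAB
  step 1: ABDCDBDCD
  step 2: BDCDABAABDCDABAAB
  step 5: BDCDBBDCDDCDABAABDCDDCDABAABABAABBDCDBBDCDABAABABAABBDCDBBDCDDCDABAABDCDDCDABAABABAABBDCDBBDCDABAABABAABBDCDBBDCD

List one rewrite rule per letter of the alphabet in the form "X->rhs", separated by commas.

A->B, B->DCD, C->A, D->AB

  step 1 ⇒ step 2: ABDCDBDCD ⇒ B·DCD·AB·A·AB·DCD·AB·A·AB
    A ↦ B
    B ↦ DCD
    C ↦ A
    D ↦ AB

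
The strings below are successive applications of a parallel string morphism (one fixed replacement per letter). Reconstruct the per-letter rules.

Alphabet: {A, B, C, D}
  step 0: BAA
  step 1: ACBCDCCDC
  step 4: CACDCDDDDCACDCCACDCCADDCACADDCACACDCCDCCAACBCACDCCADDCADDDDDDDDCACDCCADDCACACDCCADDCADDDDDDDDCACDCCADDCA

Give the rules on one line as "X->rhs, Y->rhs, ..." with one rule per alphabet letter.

A->CDC, B->ACB, C->CA, D->DD

  step 0 ⇒ step 1: BAA ⇒ ACB·CDC·CDC
    A ↦ CDC
    B ↦ ACB
    C ↦ CA  (constrained at step 1)
    D ↦ DD  (constrained at step 1)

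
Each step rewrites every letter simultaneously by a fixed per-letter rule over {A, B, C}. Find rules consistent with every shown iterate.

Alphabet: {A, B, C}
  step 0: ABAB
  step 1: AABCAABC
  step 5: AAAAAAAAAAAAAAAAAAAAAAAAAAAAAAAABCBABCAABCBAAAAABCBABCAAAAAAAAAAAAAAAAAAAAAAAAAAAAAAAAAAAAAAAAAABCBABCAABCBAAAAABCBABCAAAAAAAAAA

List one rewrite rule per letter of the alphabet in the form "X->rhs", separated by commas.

A->AA, B->BC, C->BA

  step 0 ⇒ step 1: ABAB ⇒ AA·BC·AA·BC
    A ↦ AA
    B ↦ BC
    C ↦ BA  (constrained at step 1)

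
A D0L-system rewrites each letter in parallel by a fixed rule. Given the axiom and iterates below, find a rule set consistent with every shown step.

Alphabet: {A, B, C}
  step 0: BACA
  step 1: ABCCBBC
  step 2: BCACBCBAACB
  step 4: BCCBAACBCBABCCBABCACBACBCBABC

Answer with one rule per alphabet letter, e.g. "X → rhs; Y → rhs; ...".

A->BC, B->A, C->CB

  step 1 ⇒ step 2: ABCCBBC ⇒ BC·A·CB·CB·A·A·CB
    A ↦ BC
    B ↦ A
    C ↦ CB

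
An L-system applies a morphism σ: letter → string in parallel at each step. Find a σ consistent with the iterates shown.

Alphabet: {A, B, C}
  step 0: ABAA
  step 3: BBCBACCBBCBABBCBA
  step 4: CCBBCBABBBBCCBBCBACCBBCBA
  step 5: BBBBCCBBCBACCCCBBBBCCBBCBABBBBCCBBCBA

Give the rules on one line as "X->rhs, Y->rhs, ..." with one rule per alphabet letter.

  step 4 ⇒ step 5: CCBBCBABBBBCCBBCBACCBBCBA ⇒ BB·BB·C·C·BB·C·BA·C·C·C·C·BB·BB·C·C·BB·C·BA·BB·BB·C·C·BB·C·BA
    A ↦ BA
    B ↦ C
    C ↦ BB

A->BA, B->C, C->BB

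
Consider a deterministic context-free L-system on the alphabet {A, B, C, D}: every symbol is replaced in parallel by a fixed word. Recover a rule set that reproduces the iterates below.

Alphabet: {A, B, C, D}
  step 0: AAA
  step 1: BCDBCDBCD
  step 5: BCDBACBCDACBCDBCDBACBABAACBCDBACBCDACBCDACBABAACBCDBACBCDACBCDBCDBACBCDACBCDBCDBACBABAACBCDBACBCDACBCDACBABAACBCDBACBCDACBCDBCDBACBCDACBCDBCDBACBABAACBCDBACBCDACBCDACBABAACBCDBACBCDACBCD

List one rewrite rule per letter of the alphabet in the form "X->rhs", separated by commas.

  step 0 ⇒ step 1: AAA ⇒ BCD·BCD·BCD
    A ↦ BCD
    B ↦ AC  (constrained at step 1)
    C ↦ B  (constrained at step 1)
    D ↦ ABA  (constrained at step 1)

A->BCD, B->AC, C->B, D->ABA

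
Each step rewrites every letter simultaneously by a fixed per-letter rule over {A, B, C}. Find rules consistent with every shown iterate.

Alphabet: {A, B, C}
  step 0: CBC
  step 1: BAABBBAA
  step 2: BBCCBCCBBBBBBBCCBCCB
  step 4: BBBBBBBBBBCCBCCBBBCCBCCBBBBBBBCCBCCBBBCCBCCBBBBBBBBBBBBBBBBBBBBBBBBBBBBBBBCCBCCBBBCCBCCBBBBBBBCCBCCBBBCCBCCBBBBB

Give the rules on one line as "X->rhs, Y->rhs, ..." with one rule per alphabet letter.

A->CCB, B->BB, C->BAA

  step 1 ⇒ step 2: BAABBBAA ⇒ BB·CCB·CCB·BB·BB·BB·CCB·CCB
    A ↦ CCB
    B ↦ BB
  step 0 ⇒ step 1: CBC ⇒ BAA·BB·BAA
    C ↦ BAA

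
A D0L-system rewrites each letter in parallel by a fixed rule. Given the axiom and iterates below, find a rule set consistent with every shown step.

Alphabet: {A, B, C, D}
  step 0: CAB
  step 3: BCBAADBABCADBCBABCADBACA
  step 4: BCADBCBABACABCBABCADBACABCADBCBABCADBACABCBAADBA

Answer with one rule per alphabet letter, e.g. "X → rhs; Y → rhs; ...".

A->BA, B->BC, C->AD, D->CA

  step 3 ⇒ step 4: BCBAADBABCADBCBABCADBACA ⇒ BC·AD·BC·BA·BA·CA·BC·BA·BC·AD·BA·CA·BC·AD·BC·BA·BC·AD·BA·CA·BC·BA·AD·BA
    A ↦ BA
    B ↦ BC
    C ↦ AD
    D ↦ CA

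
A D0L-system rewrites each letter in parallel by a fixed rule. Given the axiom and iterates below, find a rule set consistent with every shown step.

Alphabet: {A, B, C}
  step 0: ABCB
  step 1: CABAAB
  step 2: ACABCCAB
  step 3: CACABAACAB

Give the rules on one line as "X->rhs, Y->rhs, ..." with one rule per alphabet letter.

  step 2 ⇒ step 3: ACABCCAB ⇒ C·A·C·AB·A·A·C·AB
    A ↦ C
    B ↦ AB
    C ↦ A

A->C, B->AB, C->A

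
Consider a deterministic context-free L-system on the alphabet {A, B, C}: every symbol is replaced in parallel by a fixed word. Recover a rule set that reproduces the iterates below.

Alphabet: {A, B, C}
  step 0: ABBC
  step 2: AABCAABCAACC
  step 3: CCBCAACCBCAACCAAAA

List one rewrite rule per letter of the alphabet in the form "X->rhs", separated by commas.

A->C, B->BC, C->AA

  step 2 ⇒ step 3: AABCAABCAACC ⇒ C·C·BC·AA·C·C·BC·AA·C·C·AA·AA
    A ↦ C
    B ↦ BC
    C ↦ AA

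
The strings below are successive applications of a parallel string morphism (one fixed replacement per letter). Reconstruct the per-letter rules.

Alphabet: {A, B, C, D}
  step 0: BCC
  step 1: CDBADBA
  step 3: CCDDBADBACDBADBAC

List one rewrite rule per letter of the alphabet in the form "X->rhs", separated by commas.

A->D, B->C, C->DBA, D->C

  step 0 ⇒ step 1: BCC ⇒ C·DBA·DBA
    B ↦ C
    C ↦ DBA
    A ↦ D  (constrained at step 1)
    D ↦ C  (constrained at step 1)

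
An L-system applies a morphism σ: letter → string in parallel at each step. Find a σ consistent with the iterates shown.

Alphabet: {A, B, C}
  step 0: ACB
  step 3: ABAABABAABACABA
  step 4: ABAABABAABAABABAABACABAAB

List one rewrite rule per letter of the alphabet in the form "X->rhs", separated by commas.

A->AB, B->A, C->AC

  step 3 ⇒ step 4: ABAABABAABACABA ⇒ AB·A·AB·AB·A·AB·A·AB·AB·A·AB·AC·AB·A·AB
    A ↦ AB
    B ↦ A
    C ↦ AC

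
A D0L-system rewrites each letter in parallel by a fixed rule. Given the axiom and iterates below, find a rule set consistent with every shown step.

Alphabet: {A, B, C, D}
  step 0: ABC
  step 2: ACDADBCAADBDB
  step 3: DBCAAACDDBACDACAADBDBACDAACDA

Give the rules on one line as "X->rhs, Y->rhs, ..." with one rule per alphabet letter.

  step 2 ⇒ step 3: ACDADBCAADBDB ⇒ DB·CAA·ACD·DB·ACD·A·CAA·DB·DB·ACD·A·ACD·A
    A ↦ DB
    B ↦ A
    C ↦ CAA
    D ↦ ACD

A->DB, B->A, C->CAA, D->ACD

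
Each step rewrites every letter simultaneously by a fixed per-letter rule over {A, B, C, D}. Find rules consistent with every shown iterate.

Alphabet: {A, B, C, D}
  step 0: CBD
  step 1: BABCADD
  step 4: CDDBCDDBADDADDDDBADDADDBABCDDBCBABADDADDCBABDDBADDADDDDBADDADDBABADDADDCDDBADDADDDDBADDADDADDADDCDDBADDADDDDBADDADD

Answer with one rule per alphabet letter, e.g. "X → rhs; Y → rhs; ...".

A->DDB, B->C, C->BAB, D->ADD

  step 0 ⇒ step 1: CBD ⇒ BAB·C·ADD
    B ↦ C
    C ↦ BAB
    D ↦ ADD
    A ↦ DDB  (constrained at step 1)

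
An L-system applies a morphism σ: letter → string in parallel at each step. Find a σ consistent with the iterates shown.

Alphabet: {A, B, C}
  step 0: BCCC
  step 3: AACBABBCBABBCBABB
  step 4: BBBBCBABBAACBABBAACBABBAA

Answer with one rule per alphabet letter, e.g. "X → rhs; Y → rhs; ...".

  step 3 ⇒ step 4: AACBABBCBABBCBABB ⇒ BB·BB·CB·A·BB·A·A·CB·A·BB·A·A·CB·A·BB·A·A
    A ↦ BB
    B ↦ A
    C ↦ CB

A->BB, B->A, C->CB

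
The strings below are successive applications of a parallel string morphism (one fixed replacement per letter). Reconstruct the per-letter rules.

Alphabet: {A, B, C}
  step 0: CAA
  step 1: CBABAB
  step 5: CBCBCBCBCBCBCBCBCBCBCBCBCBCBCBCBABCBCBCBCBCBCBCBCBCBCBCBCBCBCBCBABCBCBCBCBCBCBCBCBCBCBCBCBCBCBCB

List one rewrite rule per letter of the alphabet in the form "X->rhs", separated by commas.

  step 0 ⇒ step 1: CAA ⇒ CB·AB·AB
    A ↦ AB
    C ↦ CB
    B ↦ CB  (constrained at step 1)

A->AB, B->CB, C->CB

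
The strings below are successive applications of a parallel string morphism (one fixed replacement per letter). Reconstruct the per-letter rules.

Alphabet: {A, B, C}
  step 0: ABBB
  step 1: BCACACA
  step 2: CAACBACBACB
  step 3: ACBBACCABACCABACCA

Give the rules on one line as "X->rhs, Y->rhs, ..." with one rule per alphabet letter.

A->B, B->CA, C->AC

  step 2 ⇒ step 3: CAACBACBACB ⇒ AC·B·B·AC·CA·B·AC·CA·B·AC·CA
    A ↦ B
    B ↦ CA
    C ↦ AC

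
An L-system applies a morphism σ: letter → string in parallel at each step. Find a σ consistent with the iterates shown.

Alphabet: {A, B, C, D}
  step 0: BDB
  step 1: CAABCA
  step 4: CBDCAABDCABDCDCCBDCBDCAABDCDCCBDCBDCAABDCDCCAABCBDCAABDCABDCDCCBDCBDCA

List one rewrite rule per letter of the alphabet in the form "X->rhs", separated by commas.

A->CBD, B->CA, C->DC, D->AB

  step 0 ⇒ step 1: BDB ⇒ CA·AB·CA
    B ↦ CA
    D ↦ AB
    A ↦ CBD  (constrained at step 1)
    C ↦ DC  (constrained at step 1)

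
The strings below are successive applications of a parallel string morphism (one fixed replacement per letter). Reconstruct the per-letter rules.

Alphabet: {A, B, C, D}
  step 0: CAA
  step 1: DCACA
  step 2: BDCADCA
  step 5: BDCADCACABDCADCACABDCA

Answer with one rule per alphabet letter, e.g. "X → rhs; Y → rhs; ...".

A->CA, B->CA, C->D, D->B

  step 1 ⇒ step 2: DCACA ⇒ B·D·CA·D·CA
    A ↦ CA
    C ↦ D
    D ↦ B
    B ↦ CA  (constrained at step 2)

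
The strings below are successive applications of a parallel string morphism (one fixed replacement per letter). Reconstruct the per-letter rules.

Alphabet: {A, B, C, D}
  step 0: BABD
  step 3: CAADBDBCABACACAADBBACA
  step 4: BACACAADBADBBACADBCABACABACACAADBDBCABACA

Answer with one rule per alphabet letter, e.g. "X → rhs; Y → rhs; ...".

  step 3 ⇒ step 4: CAADBDBCABACACAADBBACA ⇒ BA·CA·CA·A·DB·A·DB·BA·CA·DB·CA·BA·CA·BA·CA·CA·A·DB·DB·CA·BA·CA
    A ↦ CA
    B ↦ DB
    C ↦ BA
    D ↦ A

A->CA, B->DB, C->BA, D->A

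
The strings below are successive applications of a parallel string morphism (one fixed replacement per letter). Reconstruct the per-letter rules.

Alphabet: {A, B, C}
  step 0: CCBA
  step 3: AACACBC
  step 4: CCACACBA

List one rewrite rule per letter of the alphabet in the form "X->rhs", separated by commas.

A->C, B->CB, C->A

  step 3 ⇒ step 4: AACACBC ⇒ C·C·A·C·A·CB·A
    A ↦ C
    B ↦ CB
    C ↦ A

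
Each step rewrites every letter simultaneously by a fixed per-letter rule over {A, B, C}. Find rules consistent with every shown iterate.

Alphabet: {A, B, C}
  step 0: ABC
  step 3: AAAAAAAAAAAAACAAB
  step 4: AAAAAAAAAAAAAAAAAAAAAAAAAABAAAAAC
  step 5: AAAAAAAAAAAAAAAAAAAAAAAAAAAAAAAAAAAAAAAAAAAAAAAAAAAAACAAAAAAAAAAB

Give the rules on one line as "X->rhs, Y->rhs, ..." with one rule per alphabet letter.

  step 4 ⇒ step 5: AAAAAAAAAAAAAAAAAAAAAAAAAABAAAAAC ⇒ AA·AA·AA·AA·AA·AA·AA·AA·AA·AA·AA·AA·AA·AA·AA·AA·AA·AA·AA·AA·AA·AA·AA·AA·AA·AA·AC·AA·AA·AA·AA·AA·B
    A ↦ AA
    B ↦ AC
    C ↦ B

A->AA, B->AC, C->B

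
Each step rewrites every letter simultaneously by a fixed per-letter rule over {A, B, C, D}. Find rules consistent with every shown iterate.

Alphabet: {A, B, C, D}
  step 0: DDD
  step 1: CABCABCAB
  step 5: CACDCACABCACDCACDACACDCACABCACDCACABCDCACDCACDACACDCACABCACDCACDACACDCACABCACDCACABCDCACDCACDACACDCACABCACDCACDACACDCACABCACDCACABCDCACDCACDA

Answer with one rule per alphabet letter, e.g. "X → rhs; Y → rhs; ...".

  step 0 ⇒ step 1: DDD ⇒ CAB·CAB·CAB
    D ↦ CAB
    A ↦ CD  (constrained at step 1)
    B ↦ A  (constrained at step 1)
    C ↦ CA  (constrained at step 1)

A->CD, B->A, C->CA, D->CAB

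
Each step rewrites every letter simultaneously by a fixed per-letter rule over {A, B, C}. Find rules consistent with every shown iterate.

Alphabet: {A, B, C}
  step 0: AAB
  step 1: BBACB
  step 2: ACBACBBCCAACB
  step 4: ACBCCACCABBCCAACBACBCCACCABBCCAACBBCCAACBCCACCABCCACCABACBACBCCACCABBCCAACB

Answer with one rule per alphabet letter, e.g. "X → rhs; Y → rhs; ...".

A->B, B->ACB, C->CCA

  step 1 ⇒ step 2: BBACB ⇒ ACB·ACB·B·CCA·ACB
    A ↦ B
    B ↦ ACB
    C ↦ CCA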